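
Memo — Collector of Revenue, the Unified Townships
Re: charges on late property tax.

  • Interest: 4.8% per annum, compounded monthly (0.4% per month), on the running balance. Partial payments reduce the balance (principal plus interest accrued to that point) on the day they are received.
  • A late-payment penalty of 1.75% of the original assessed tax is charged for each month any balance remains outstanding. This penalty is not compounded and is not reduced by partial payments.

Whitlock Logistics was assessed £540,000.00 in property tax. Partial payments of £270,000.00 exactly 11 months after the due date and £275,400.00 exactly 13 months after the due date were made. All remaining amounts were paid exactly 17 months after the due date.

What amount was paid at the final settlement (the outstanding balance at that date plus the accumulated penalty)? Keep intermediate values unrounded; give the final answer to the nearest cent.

£182,190.82

Balance at month 11: £540,000.0000 × (1 + 0.004)^11 = £564,240.9483…
After £270,000.00 payment: £564,240.9483… − £270,000.00 = £294,240.9483…
Balance at month 13: £294,240.9483… × (1 + 0.004)^2 = £296,599.5837…
After £275,400.00 payment: £296,599.5837… − £275,400.00 = £21,199.5837…
Balance at month 17: £21,199.5837… × (1 + 0.004)^4 = £21,540.8176…
Penalty: 17 × 1.75% × £540,000.00 = £160,650.00
Final settlement = outstanding balance + penalty = £21,540.8176… + £160,650.00 = £182,190.82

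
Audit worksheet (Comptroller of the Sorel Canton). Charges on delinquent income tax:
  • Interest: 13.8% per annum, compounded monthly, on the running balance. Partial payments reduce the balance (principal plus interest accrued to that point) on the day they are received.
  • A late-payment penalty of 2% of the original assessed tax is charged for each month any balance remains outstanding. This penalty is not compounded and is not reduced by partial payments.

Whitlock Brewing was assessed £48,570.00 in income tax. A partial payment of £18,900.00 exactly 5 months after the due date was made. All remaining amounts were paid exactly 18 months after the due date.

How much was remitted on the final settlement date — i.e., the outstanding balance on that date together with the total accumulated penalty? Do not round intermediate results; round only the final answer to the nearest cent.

£55,225.95

Monthly rate = 13.8% ÷ 12 = 1.15%
Balance at month 5: £48,570.0000 × (1 + 0.0115)^5 = £51,427.7518…
After £18,900.00 payment: £51,427.7518… − £18,900.00 = £32,527.7518…
Balance at month 18: £32,527.7518… × (1 + 0.0115)^13 = £37,740.7546…
Penalty: 18 × 2% × £48,570.00 = £17,485.20
Final settlement = outstanding balance + penalty = £37,740.7546… + £17,485.20 = £55,225.95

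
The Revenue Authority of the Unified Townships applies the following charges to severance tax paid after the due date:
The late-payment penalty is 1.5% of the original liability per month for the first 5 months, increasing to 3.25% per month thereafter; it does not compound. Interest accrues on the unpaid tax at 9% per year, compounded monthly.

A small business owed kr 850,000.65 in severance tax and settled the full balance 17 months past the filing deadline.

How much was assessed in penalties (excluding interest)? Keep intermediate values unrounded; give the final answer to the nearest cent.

Penalty, months 1–5: 5 × 1.5% × kr 850,000.65 = kr 63,750.05…
Penalty, months 6–17: 12 × 3.25% × kr 850,000.65 = kr 331,500.25…
Total penalty = kr 63,750.05… + kr 331,500.25… = kr 395,250.30

kr 395,250.30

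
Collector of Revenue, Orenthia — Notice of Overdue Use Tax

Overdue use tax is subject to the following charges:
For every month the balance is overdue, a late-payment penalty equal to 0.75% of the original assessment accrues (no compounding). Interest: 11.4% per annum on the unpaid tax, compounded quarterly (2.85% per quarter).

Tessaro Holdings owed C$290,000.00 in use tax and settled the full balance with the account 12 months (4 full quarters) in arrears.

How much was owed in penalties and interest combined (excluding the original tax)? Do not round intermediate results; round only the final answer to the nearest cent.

Late-payment penalty = 0.75% × C$290,000.00 × 12 mo = C$26,100.00
Interest: C$290,000.00 × ((1 + 0.0285)^4 − 1) = C$290,000.00 × 0.1189668… = C$34,500.3593…
Penalties + interest = C$26,100.0000 + C$34,500.3593… = C$60,600.36

C$60,600.36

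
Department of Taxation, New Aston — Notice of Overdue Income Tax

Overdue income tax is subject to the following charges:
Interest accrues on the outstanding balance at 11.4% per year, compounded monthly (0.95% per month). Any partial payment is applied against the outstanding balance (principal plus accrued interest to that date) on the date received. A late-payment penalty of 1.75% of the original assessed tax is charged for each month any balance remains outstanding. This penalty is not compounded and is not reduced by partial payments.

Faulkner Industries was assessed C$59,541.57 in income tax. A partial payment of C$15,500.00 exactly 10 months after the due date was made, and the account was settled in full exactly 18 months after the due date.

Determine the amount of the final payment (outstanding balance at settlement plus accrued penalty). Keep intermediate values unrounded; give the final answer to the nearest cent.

Balance at month 10: C$59,541.5700 × (1 + 0.0095)^10 = C$65,446.0613…
After C$15,500.00 payment: C$65,446.0613… − C$15,500.00 = C$49,946.0613…
Balance at month 18: C$49,946.0613… × (1 + 0.0095)^8 = C$53,870.6024…
Penalty: 18 × 1.75% × C$59,541.57 = C$18,755.59…
Final settlement = outstanding balance + penalty = C$53,870.6024… + C$18,755.59… = C$72,626.20

C$72,626.20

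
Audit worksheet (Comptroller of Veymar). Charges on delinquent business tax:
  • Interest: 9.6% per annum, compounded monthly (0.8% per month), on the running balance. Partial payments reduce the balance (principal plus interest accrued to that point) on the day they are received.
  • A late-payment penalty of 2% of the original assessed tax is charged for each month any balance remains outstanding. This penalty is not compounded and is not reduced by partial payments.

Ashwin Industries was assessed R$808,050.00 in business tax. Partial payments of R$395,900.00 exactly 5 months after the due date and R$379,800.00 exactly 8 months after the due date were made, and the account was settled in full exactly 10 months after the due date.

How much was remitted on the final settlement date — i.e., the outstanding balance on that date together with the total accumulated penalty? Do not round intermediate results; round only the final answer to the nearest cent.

R$238,789.01

Balance at month 5: R$808,050.0000 × (1 + 0.008)^5 = R$840,893.3058…
After R$395,900.00 payment: R$840,893.3058… − R$395,900.00 = R$444,993.3058…
Balance at month 8: R$444,993.3058… × (1 + 0.008)^3 = R$455,758.8117…
After R$379,800.00 payment: R$455,758.8117… − R$379,800.00 = R$75,958.8117…
Balance at month 10: R$75,958.8117… × (1 + 0.008)^2 = R$77,179.0140…
Penalty: 10 × 2% × R$808,050.00 = R$161,610.00
Final settlement = outstanding balance + penalty = R$77,179.0140… + R$161,610.00 = R$238,789.01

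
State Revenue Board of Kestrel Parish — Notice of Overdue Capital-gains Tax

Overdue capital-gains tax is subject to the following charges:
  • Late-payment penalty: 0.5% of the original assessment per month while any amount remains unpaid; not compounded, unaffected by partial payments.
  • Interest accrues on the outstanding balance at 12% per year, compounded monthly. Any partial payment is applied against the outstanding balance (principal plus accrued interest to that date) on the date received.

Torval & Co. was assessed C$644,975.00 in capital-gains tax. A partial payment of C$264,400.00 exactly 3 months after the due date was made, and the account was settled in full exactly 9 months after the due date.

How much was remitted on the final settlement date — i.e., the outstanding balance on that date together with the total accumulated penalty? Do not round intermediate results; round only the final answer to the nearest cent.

C$453,757.61

Monthly rate = 12% ÷ 12 = 1%
Balance at month 3: C$644,975.0000 × (1 + 0.01)^3 = C$664,518.3875…
After C$264,400.00 payment: C$664,518.3875… − C$264,400.00 = C$400,118.3875…
Balance at month 9: C$400,118.3875… × (1 + 0.01)^6 = C$424,733.7309…
Penalty: 9 × 0.5% × C$644,975.00 = C$29,023.88…
Final settlement = outstanding balance + penalty = C$424,733.7309… + C$29,023.88… = C$453,757.61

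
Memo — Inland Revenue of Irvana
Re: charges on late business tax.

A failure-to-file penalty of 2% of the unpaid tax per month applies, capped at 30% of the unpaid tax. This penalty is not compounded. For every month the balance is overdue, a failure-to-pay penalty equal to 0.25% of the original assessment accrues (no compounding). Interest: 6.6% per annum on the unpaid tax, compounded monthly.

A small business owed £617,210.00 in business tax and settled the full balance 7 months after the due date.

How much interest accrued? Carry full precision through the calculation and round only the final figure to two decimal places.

Interest (6.6%/yr ÷ 12 = 0.55%/month): £617,210.00 × ((1 + 0.0055)^7 − 1) = £24,158.2816…

£24,158.28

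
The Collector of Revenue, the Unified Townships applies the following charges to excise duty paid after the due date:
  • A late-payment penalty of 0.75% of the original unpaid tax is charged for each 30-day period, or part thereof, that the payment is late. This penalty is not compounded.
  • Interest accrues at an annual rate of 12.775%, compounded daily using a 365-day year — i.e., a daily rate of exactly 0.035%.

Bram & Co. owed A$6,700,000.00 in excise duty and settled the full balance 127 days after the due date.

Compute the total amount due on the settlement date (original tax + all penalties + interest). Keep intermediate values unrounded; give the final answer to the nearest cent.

A$7,255,728.63

Penalty periods: ⌈127/30⌉ = 5; penalty = 5 × 0.75% × A$6,700,000.00 = A$251,250.00
Interest: A$6,700,000.00 × ((1 + 0.00035)^127 − 1) = A$6,700,000.00 × 0.04544457… = A$304,478.6350…
Total = A$6,700,000.00 + A$251,250.0000 + A$304,478.6350… = A$7,255,728.63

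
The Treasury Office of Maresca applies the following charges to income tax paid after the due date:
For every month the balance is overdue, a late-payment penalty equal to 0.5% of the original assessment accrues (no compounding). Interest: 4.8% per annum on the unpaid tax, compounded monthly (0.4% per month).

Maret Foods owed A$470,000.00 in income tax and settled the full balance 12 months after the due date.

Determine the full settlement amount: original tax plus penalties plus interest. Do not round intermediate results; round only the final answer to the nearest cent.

Late-payment penalty = 0.5% × A$470,000.00 × 12 mo = A$28,200.00
Interest: A$470,000.00 × ((1 + 0.004)^12 − 1) = A$470,000.00 × 0.0490702… = A$23,062.9975…
Total = A$470,000.00 + A$28,200.0000 + A$23,062.9975… = A$521,263.00

A$521,263.00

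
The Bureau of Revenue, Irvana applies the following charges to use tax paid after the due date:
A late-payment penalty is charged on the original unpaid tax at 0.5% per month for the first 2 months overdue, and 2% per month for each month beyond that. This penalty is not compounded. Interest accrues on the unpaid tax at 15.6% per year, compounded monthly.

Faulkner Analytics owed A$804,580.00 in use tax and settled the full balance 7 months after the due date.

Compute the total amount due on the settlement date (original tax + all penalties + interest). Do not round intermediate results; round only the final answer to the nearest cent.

A$969,218.71

Penalty, months 1–2: 2 × 0.5% × A$804,580.00 = A$8,045.80
Penalty, months 3–7: 5 × 2% × A$804,580.00 = A$80,458.00
Interest (15.6%/yr ÷ 12 = 1.3%/month): A$804,580.00 × ((1 + 0.013)^7 − 1) = A$76,134.9132…
Total = A$804,580.00 + A$88,503.8000 + A$76,134.9132… = A$969,218.71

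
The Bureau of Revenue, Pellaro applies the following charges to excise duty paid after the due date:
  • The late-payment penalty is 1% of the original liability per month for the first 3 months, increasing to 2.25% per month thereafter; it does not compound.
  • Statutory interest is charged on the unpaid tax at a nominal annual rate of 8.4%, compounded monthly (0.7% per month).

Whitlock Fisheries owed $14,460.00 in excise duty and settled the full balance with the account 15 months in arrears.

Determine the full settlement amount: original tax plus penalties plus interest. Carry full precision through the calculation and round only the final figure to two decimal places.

Penalty, months 1–3: 3 × 1% × $14,460.00 = $433.80
Penalty, months 4–15: 12 × 2.25% × $14,460.00 = $3,904.20
Interest: $14,460.00 × ((1 + 0.007)^15 − 1) = $14,460.00 × 0.1103044… = $1,595.0015…
Total = $14,460.00 + $4,338.0000 + $1,595.0015… = $20,393.00

$20,393.00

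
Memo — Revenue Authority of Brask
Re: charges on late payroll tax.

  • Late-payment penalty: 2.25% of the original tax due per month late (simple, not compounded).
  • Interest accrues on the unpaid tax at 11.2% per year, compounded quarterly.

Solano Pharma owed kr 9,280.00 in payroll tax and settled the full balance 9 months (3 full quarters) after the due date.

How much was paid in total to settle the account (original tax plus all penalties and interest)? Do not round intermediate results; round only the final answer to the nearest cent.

kr 11,960.75

Late-payment penalty: 9 × 2.25% × kr 9,280.00 = kr 1,879.20
Interest (11.2%/yr ÷ 4 = 2.8%/quarter): kr 9,280.00 × ((1 + 0.028)^3 − 1) = kr 801.5503…
Total = kr 9,280.00 + kr 1,879.2000 + kr 801.5503… = kr 11,960.75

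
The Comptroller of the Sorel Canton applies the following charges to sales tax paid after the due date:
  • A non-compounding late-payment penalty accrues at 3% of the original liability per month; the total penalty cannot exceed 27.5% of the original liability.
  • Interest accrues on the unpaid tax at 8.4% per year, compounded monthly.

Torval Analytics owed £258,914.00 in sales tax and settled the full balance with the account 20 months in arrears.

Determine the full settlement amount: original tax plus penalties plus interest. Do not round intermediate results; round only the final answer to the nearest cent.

Penalty (uncapped): 20 × 3% × £258,914.00 = £155,348.40; cap = 27.5% × £258,914.00 = £71,201.35 → penalty = £71,201.35
Interest (8.4%/yr ÷ 12 = 0.7%/month): £258,914.00 × ((1 + 0.007)^20 − 1) = £38,762.7705…
Total = £258,914.00 + £71,201.3500 + £38,762.7705… = £368,878.12

£368,878.12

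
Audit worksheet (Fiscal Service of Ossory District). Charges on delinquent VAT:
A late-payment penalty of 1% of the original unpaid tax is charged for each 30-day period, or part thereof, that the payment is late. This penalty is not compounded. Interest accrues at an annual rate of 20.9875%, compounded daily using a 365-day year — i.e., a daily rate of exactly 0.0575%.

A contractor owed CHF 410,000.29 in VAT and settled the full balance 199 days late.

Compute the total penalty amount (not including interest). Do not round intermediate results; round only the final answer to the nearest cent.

Penalty periods: ⌈199/30⌉ = 7; penalty = 7 × 1% × CHF 410,000.29 = CHF 28,700.02…

CHF 28,700.02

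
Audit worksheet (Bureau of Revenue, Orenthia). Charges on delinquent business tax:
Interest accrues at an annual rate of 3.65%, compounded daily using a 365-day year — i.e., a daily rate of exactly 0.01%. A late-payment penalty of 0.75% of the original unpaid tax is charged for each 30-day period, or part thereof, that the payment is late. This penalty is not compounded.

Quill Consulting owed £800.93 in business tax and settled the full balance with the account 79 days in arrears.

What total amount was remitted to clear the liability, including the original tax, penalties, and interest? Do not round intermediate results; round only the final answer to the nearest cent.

£825.30

Penalty periods: ⌈79/30⌉ = 3; penalty = 3 × 0.75% × £800.93 = £18.02…
Interest: £800.93 × ((1 + 0.0001)^79 − 1) = £800.93 × 0.00793089… = £6.3521…
Total = £800.93 + £18.0209… + £6.3521… = £825.30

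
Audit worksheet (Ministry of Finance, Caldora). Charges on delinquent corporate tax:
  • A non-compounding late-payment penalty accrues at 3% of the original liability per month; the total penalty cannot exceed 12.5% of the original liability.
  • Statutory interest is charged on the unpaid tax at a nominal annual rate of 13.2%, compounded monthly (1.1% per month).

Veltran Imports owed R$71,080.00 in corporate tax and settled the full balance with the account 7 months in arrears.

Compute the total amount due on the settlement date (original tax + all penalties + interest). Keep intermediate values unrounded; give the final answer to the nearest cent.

R$85,622.12

Penalty (uncapped): 7 × 3% × R$71,080.00 = R$14,926.80; cap = 12.5% × R$71,080.00 = R$8,885.00 → penalty = R$8,885.00
Interest: R$71,080.00 × ((1 + 0.011)^7 − 1) = R$71,080.00 × 0.0795881… = R$5,657.1222…
Total = R$71,080.00 + R$8,885.0000 + R$5,657.1222… = R$85,622.12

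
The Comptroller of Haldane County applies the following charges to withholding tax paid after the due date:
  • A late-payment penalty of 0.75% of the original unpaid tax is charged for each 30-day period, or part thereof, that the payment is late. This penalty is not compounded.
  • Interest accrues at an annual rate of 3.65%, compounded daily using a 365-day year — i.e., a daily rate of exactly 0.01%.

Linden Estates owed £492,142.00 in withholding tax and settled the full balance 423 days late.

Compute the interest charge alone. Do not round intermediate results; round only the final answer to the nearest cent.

Interest: £492,142.00 × ((1 + 0.0001)^423 − 1) = £492,142.00 × 0.04320519… = £21,263.0875…

£21,263.09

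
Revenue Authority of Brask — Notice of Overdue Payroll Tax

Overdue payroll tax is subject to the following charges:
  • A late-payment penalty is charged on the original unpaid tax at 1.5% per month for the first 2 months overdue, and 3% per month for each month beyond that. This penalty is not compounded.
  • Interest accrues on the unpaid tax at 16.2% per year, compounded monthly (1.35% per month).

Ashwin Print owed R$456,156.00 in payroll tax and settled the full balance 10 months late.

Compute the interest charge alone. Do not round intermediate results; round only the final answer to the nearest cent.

Interest: R$456,156.00 × ((1 + 0.0135)^10 − 1) = R$456,156.00 × 0.1435036… = R$65,460.0211…

R$65,460.02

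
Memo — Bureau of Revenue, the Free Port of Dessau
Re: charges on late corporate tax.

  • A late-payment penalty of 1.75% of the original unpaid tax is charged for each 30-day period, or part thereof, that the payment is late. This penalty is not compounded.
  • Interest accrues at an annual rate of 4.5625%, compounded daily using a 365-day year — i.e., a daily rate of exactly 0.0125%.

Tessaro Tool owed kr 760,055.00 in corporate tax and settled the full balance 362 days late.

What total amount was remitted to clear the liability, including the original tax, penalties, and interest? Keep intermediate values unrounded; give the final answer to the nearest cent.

kr 968,147.75

Penalty periods: ⌈362/30⌉ = 13; penalty = 13 × 1.75% × kr 760,055.00 = kr 172,912.51…
Interest: kr 760,055.00 × ((1 + 0.000125)^362 − 1) = kr 760,055.00 × 0.04628644… = kr 35,180.2407…
Total = kr 760,055.00 + kr 172,912.5125 + kr 35,180.2407… = kr 968,147.75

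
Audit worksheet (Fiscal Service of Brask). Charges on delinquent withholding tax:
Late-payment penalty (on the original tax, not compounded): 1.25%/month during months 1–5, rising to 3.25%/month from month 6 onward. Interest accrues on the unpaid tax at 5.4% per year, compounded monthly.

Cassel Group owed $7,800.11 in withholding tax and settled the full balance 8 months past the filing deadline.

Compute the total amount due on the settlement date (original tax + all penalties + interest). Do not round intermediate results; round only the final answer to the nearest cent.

$9,333.39

Penalty, months 1–5: 5 × 1.25% × $7,800.11 = $487.51…
Penalty, months 6–8: 3 × 3.25% × $7,800.11 = $760.51…
Interest (5.4%/yr ÷ 12 = 0.45%/month): $7,800.11 × ((1 + 0.0045)^8 − 1) = $285.2667…
Total = $7,800.11 + $1,248.0176 + $285.2667… = $9,333.39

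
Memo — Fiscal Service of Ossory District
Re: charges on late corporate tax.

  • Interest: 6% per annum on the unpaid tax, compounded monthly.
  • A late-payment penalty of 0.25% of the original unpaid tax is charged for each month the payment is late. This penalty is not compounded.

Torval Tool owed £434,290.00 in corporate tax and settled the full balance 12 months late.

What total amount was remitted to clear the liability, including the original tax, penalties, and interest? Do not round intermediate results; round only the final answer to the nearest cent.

Late-payment penalty: 12 × 0.25% × £434,290.00 = £13,028.70
Interest (6%/yr ÷ 12 = 0.5%/month): £434,290.00 × ((1 + 0.005)^12 − 1) = £26,786.0569…
Total = £434,290.00 + £13,028.7000 + £26,786.0569… = £474,104.76

£474,104.76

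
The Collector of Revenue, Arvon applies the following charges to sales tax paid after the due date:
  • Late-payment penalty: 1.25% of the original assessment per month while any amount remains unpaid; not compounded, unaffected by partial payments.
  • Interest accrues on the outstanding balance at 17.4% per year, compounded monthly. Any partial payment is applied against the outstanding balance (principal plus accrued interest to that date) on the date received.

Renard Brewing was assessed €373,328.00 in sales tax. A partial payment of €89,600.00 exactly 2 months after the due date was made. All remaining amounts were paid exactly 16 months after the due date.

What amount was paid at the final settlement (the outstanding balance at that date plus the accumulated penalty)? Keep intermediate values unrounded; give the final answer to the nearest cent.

€435,086.62

Monthly rate = 17.4% ÷ 12 = 1.45%
Balance at month 2: €373,328.0000 × (1 + 0.0145)^2 = €384,233.0042…
After €89,600.00 payment: €384,233.0042… − €89,600.00 = €294,633.0042…
Balance at month 16: €294,633.0042… × (1 + 0.0145)^14 = €360,421.0215…
Penalty: 16 × 1.25% × €373,328.00 = €74,665.60
Final settlement = outstanding balance + penalty = €360,421.0215… + €74,665.60 = €435,086.62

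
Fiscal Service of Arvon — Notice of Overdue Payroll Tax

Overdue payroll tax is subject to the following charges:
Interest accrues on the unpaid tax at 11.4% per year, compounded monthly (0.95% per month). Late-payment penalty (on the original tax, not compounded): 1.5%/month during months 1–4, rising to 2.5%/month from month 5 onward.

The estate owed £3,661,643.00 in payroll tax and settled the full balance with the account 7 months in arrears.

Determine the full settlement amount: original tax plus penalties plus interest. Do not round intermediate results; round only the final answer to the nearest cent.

Penalty, months 1–4: 4 × 1.5% × £3,661,643.00 = £219,698.58
Penalty, months 5–7: 3 × 2.5% × £3,661,643.00 = £274,623.23…
Interest: £3,661,643.00 × ((1 + 0.0095)^7 − 1) = £3,661,643.00 × 0.0684255… = £250,549.9173…
Total = £3,661,643.00 + £494,321.8050 + £250,549.9173… = £4,406,514.72

£4,406,514.72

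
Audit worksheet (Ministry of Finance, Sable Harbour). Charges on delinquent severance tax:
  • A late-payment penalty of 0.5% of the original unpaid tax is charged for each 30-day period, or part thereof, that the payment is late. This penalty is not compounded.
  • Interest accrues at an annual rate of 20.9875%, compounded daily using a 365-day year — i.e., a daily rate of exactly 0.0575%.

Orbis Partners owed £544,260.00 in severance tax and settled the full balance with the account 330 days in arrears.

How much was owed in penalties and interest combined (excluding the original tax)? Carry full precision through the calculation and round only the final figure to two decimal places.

Penalty periods: ⌈330/30⌉ = 11; penalty = 11 × 0.5% × £544,260.00 = £29,934.30
Interest: £544,260.00 × ((1 + 0.000575)^330 − 1) = £544,260.00 × 0.20888140… = £113,685.7898…
Penalties + interest = £29,934.3000 + £113,685.7898… = £143,620.09

£143,620.09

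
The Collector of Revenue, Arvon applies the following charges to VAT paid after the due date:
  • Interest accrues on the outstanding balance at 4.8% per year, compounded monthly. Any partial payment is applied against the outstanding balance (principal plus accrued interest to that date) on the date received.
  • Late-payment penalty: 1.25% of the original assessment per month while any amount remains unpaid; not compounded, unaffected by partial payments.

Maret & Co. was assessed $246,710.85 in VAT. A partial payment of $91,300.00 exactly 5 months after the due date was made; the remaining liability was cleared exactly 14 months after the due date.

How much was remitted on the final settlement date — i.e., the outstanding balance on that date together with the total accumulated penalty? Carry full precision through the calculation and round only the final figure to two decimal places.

$209,426.20

Monthly rate = 4.8% ÷ 12 = 0.4%
Balance at month 5: $246,710.8500 × (1 + 0.004)^5 = $251,684.6989…
After $91,300.00 payment: $251,684.6989… − $91,300.00 = $160,384.6989…
Balance at month 14: $160,384.6989… × (1 + 0.004)^9 = $166,251.7971…
Penalty: 14 × 1.25% × $246,710.85 = $43,174.40…
Final settlement = outstanding balance + penalty = $166,251.7971… + $43,174.40… = $209,426.20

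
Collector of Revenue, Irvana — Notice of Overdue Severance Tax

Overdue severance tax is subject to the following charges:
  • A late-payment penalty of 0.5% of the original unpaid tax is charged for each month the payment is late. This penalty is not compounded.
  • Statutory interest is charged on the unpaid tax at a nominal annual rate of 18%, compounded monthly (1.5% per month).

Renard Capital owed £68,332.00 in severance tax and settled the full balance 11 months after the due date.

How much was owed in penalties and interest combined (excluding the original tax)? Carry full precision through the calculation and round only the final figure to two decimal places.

£15,917.87

Late-payment penalty = 0.5% × £68,332.00 × 11 mo = £3,758.26
Interest: £68,332.00 × ((1 + 0.015)^11 − 1) = £68,332.00 × 0.1779489… = £12,159.6068…
Penalties + interest = £3,758.2600 + £12,159.6068… = £15,917.87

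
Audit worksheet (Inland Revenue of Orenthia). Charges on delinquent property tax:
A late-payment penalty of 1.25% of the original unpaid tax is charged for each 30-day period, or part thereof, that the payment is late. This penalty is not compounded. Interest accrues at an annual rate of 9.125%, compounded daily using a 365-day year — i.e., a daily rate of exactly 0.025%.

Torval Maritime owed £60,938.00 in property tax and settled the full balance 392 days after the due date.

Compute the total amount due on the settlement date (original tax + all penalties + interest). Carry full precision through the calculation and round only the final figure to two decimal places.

Penalty periods: ⌈392/30⌉ = 14; penalty = 14 × 1.25% × £60,938.00 = £10,664.15
Interest: £60,938.00 × ((1 + 0.00025)^392 − 1) = £60,938.00 × 0.10294928… = £6,273.5230…
Total = £60,938.00 + £10,664.1500 + £6,273.5230… = £77,875.67

£77,875.67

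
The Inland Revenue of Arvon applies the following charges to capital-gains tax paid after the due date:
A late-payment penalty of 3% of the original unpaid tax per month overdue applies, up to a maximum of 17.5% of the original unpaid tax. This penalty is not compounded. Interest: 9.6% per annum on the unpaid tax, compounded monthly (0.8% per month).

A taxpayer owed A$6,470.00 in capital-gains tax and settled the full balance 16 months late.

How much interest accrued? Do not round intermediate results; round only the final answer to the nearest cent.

A$879.75

Interest: A$6,470.00 × ((1 + 0.008)^16 − 1) = A$6,470.00 × 0.1359743… = A$879.7539…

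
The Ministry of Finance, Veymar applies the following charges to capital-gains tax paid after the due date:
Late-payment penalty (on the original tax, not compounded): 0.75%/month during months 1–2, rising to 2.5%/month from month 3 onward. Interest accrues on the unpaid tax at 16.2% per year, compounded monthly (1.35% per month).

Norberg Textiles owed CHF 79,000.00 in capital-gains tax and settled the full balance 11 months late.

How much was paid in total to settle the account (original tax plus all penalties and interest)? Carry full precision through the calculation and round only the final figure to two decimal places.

CHF 110,516.33

Penalty, months 1–2: 2 × 0.75% × CHF 79,000.00 = CHF 1,185.00
Penalty, months 3–11: 9 × 2.5% × CHF 79,000.00 = CHF 17,775.00
Interest: CHF 79,000.00 × ((1 + 0.0135)^11 − 1) = CHF 79,000.00 × 0.1589409… = CHF 12,556.3297…
Total = CHF 79,000.00 + CHF 18,960.0000 + CHF 12,556.3297… = CHF 110,516.33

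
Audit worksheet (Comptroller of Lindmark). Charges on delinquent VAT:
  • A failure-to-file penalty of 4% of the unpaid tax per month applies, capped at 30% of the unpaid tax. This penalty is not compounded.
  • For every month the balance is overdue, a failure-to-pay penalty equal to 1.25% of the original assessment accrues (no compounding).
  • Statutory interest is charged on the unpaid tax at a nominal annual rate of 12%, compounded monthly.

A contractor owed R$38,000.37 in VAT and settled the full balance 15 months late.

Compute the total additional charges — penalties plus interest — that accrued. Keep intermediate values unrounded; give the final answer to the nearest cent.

Failure-to-file: 15 × 4% × R$38,000.37 = R$22,800.22…, capped at 30% × R$38,000.37 = R$11,400.11…
Failure-to-pay penalty: 15 × 1.25% × R$38,000.37 = R$7,125.07…
Interest (12%/yr ÷ 12 = 1%/month): R$38,000.37 × ((1 + 0.01)^15 − 1) = R$6,116.8799…
Penalties + interest = R$18,525.1804… + R$6,116.8799… = R$24,642.06

R$24,642.06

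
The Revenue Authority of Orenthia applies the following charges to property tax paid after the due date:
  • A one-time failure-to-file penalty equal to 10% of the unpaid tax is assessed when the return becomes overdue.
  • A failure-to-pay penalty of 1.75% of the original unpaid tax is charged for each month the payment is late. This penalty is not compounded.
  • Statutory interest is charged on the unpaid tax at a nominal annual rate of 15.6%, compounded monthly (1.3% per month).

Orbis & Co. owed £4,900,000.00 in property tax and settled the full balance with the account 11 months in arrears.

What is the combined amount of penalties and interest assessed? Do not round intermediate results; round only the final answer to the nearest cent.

£2,181,318.81

Failure-to-file penalty: 10% × £4,900,000.00 = £490,000.00
Failure-to-pay penalty = 1.75% × £4,900,000.00 × 11 mo = £943,250.00
Interest: £4,900,000.00 × ((1 + 0.013)^11 − 1) = £4,900,000.00 × 0.1526671… = £748,068.8092…
Penalties + interest = £1,433,250.0000 + £748,068.8092… = £2,181,318.81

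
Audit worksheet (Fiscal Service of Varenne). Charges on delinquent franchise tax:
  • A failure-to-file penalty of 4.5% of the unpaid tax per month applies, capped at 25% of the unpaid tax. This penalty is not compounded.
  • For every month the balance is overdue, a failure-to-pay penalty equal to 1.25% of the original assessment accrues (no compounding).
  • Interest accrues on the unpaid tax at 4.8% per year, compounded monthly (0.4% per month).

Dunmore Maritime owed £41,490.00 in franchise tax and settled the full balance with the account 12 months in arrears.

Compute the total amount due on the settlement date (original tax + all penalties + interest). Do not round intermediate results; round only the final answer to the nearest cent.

£60,121.92

Failure-to-file: 12 × 4.5% × £41,490.00 = £22,404.60, capped at 25% × £41,490.00 = £10,372.50
Failure-to-pay penalty: 12 × 1.25% × £41,490.00 = £6,223.50
Interest: £41,490.00 × ((1 + 0.004)^12 − 1) = £41,490.00 × 0.0490702… = £2,035.9229…
Total = £41,490.00 + £16,596.0000 + £2,035.9229… = £60,121.92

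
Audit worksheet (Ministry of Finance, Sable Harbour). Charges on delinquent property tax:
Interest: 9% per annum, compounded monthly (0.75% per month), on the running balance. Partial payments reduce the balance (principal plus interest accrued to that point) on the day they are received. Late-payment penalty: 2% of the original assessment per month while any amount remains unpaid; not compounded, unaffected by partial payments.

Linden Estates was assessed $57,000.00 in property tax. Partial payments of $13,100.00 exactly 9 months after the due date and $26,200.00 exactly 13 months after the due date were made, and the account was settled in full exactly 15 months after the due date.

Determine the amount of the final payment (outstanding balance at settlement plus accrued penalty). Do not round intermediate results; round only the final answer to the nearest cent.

Balance at month 9: $57,000.0000 × (1 + 0.0075)^9 = $60,964.9678…
After $13,100.00 payment: $60,964.9678… − $13,100.00 = $47,864.9678…
Balance at month 13: $47,864.9678… × (1 + 0.0075)^4 = $49,317.1522…
After $26,200.00 payment: $49,317.1522… − $26,200.00 = $23,117.1522…
Balance at month 15: $23,117.1522… × (1 + 0.0075)^2 = $23,465.2098…
Penalty: 15 × 2% × $57,000.00 = $17,100.00
Final settlement = outstanding balance + penalty = $23,465.2098… + $17,100.00 = $40,565.21

$40,565.21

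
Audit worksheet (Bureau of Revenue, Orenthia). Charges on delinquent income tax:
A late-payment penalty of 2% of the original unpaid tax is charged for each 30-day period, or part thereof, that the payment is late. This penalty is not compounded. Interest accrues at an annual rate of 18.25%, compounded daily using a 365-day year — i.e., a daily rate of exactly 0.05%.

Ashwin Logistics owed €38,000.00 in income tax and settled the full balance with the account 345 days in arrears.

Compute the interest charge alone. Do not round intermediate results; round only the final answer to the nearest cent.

Interest: €38,000.00 × ((1 + 0.0005)^345 − 1) = €38,000.00 × 0.18822059… = €7,152.3826…

€7,152.38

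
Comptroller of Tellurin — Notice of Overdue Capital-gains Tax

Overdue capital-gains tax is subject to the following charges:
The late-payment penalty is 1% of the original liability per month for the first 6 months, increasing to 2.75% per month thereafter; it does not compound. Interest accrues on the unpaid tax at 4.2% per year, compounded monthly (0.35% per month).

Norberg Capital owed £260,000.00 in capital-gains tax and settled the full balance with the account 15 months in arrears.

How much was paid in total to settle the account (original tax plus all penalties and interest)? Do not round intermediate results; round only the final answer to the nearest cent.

£353,939.55

Penalty, months 1–6: 6 × 1% × £260,000.00 = £15,600.00
Penalty, months 7–15: 9 × 2.75% × £260,000.00 = £64,350.00
Interest: £260,000.00 × ((1 + 0.0035)^15 − 1) = £260,000.00 × 0.0538060… = £13,989.5508…
Total = £260,000.00 + £79,950.0000 + £13,989.5508… = £353,939.55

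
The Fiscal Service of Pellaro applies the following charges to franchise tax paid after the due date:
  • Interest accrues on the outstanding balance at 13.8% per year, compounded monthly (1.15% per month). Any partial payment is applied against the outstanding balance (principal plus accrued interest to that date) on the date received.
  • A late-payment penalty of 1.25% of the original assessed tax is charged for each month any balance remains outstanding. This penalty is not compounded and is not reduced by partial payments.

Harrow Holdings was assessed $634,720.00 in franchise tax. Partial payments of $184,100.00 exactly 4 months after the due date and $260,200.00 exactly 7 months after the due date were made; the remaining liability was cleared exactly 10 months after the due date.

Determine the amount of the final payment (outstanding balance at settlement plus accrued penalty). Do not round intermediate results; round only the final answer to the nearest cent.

Balance at month 4: $634,720.0000 × (1 + 0.0115)^4 = $664,424.6427…
After $184,100.00 payment: $664,424.6427… − $184,100.00 = $480,324.6427…
Balance at month 7: $480,324.6427… × (1 + 0.0115)^3 = $497,087.1422…
After $260,200.00 payment: $497,087.1422… − $260,200.00 = $236,887.1422…
Balance at month 10: $236,887.1422… × (1 + 0.0115)^3 = $245,154.0939…
Penalty: 10 × 1.25% × $634,720.00 = $79,340.00
Final settlement = outstanding balance + penalty = $245,154.0939… + $79,340.00 = $324,494.09

$324,494.09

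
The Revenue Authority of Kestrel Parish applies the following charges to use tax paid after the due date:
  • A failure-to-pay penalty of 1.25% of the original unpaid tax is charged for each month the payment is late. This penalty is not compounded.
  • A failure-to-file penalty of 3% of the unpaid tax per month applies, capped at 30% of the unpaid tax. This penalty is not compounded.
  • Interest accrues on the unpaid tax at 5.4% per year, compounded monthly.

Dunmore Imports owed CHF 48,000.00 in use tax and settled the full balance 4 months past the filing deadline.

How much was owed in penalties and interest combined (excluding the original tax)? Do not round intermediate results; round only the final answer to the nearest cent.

Failure-to-file: 4 × 3% × CHF 48,000.00 = CHF 5,760.00 (under the 30% cap)
Failure-to-pay penalty: 4 × 1.25% × CHF 48,000.00 = CHF 2,400.00
Interest (5.4%/yr ÷ 12 = 0.45%/month): CHF 48,000.00 × ((1 + 0.0045)^4 − 1) = CHF 869.8495…
Penalties + interest = CHF 8,160.0000 + CHF 869.8495… = CHF 9,029.85

CHF 9,029.85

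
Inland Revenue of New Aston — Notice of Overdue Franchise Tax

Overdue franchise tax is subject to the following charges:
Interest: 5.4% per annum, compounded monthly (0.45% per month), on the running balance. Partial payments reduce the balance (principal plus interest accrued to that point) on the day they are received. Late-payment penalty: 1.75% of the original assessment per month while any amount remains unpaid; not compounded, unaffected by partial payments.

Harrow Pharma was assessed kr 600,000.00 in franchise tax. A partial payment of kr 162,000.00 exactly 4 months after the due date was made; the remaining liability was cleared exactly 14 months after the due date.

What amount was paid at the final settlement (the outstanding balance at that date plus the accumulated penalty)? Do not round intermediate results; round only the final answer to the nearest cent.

Balance at month 4: kr 600,000.0000 × (1 + 0.0045)^4 = kr 610,873.1189…
After kr 162,000.00 payment: kr 610,873.1189… − kr 162,000.00 = kr 448,873.1189…
Balance at month 14: kr 448,873.1189… × (1 + 0.0045)^10 = kr 469,486.3922…
Penalty: 14 × 1.75% × kr 600,000.00 = kr 147,000.00
Final settlement = outstanding balance + penalty = kr 469,486.3922… + kr 147,000.00 = kr 616,486.39

kr 616,486.39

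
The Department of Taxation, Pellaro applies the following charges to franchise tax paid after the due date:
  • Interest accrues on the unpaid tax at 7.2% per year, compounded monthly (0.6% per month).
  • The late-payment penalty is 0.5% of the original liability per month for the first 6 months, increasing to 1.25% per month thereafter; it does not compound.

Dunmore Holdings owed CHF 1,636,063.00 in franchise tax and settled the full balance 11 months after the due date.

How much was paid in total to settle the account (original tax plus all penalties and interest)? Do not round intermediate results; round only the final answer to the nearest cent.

Penalty, months 1–6: 6 × 0.5% × CHF 1,636,063.00 = CHF 49,081.89
Penalty, months 7–11: 5 × 1.25% × CHF 1,636,063.00 = CHF 102,253.94…
Interest: CHF 1,636,063.00 × ((1 + 0.006)^11 − 1) = CHF 1,636,063.00 × 0.0680161… = CHF 111,278.5776…
Total = CHF 1,636,063.00 + CHF 151,335.8275 + CHF 111,278.5776… = CHF 1,898,677.41

CHF 1,898,677.41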